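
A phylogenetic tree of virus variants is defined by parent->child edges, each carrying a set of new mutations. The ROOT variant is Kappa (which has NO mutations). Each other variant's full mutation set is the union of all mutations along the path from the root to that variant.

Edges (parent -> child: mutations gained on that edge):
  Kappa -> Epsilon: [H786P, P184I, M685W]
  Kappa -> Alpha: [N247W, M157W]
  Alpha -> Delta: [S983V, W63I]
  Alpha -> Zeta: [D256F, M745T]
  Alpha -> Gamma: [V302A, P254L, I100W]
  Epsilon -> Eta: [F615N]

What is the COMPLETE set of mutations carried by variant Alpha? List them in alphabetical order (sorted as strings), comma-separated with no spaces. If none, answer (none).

Answer: M157W,N247W

Derivation:
At Kappa: gained [] -> total []
At Alpha: gained ['N247W', 'M157W'] -> total ['M157W', 'N247W']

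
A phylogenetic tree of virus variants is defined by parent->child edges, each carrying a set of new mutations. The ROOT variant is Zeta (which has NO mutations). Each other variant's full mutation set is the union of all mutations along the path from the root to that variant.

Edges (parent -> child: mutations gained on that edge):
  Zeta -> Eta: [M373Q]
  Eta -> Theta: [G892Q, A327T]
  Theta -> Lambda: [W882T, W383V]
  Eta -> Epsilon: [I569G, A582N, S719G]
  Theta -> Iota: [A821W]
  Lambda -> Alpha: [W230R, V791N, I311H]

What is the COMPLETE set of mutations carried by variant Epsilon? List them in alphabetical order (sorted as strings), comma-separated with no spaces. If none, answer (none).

Answer: A582N,I569G,M373Q,S719G

Derivation:
At Zeta: gained [] -> total []
At Eta: gained ['M373Q'] -> total ['M373Q']
At Epsilon: gained ['I569G', 'A582N', 'S719G'] -> total ['A582N', 'I569G', 'M373Q', 'S719G']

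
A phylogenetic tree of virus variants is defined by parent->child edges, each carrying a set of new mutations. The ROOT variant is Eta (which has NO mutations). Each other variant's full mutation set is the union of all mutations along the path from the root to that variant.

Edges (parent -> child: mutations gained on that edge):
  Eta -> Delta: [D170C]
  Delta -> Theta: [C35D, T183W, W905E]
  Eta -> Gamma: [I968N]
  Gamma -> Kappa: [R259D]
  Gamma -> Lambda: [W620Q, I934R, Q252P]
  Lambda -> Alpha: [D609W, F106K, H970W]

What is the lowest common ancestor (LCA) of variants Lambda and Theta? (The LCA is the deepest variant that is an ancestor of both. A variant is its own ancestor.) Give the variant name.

Path from root to Lambda: Eta -> Gamma -> Lambda
  ancestors of Lambda: {Eta, Gamma, Lambda}
Path from root to Theta: Eta -> Delta -> Theta
  ancestors of Theta: {Eta, Delta, Theta}
Common ancestors: {Eta}
Walk up from Theta: Theta (not in ancestors of Lambda), Delta (not in ancestors of Lambda), Eta (in ancestors of Lambda)
Deepest common ancestor (LCA) = Eta

Answer: Eta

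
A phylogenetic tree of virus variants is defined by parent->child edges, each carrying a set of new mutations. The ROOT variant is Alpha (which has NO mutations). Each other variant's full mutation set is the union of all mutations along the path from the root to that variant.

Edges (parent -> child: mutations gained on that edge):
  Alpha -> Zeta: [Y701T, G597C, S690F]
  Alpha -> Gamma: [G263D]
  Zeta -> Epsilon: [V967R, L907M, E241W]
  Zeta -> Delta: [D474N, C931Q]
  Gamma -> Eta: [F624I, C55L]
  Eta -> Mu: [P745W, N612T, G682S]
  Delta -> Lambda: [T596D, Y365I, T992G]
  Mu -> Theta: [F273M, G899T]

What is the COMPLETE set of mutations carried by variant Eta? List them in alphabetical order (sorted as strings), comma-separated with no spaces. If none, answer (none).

At Alpha: gained [] -> total []
At Gamma: gained ['G263D'] -> total ['G263D']
At Eta: gained ['F624I', 'C55L'] -> total ['C55L', 'F624I', 'G263D']

Answer: C55L,F624I,G263D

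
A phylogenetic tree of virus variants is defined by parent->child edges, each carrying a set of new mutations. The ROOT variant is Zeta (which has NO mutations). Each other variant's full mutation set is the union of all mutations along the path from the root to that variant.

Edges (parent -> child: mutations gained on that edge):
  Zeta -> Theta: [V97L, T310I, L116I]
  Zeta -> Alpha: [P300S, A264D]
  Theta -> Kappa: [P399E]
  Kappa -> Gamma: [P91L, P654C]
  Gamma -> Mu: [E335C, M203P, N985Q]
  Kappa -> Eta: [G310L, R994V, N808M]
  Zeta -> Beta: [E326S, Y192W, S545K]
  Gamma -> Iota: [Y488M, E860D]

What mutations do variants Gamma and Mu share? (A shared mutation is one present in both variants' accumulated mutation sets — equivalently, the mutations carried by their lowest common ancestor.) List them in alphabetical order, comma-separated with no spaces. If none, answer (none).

Accumulating mutations along path to Gamma:
  At Zeta: gained [] -> total []
  At Theta: gained ['V97L', 'T310I', 'L116I'] -> total ['L116I', 'T310I', 'V97L']
  At Kappa: gained ['P399E'] -> total ['L116I', 'P399E', 'T310I', 'V97L']
  At Gamma: gained ['P91L', 'P654C'] -> total ['L116I', 'P399E', 'P654C', 'P91L', 'T310I', 'V97L']
Mutations(Gamma) = ['L116I', 'P399E', 'P654C', 'P91L', 'T310I', 'V97L']
Accumulating mutations along path to Mu:
  At Zeta: gained [] -> total []
  At Theta: gained ['V97L', 'T310I', 'L116I'] -> total ['L116I', 'T310I', 'V97L']
  At Kappa: gained ['P399E'] -> total ['L116I', 'P399E', 'T310I', 'V97L']
  At Gamma: gained ['P91L', 'P654C'] -> total ['L116I', 'P399E', 'P654C', 'P91L', 'T310I', 'V97L']
  At Mu: gained ['E335C', 'M203P', 'N985Q'] -> total ['E335C', 'L116I', 'M203P', 'N985Q', 'P399E', 'P654C', 'P91L', 'T310I', 'V97L']
Mutations(Mu) = ['E335C', 'L116I', 'M203P', 'N985Q', 'P399E', 'P654C', 'P91L', 'T310I', 'V97L']
Intersection: ['L116I', 'P399E', 'P654C', 'P91L', 'T310I', 'V97L'] ∩ ['E335C', 'L116I', 'M203P', 'N985Q', 'P399E', 'P654C', 'P91L', 'T310I', 'V97L'] = ['L116I', 'P399E', 'P654C', 'P91L', 'T310I', 'V97L']

Answer: L116I,P399E,P654C,P91L,T310I,V97L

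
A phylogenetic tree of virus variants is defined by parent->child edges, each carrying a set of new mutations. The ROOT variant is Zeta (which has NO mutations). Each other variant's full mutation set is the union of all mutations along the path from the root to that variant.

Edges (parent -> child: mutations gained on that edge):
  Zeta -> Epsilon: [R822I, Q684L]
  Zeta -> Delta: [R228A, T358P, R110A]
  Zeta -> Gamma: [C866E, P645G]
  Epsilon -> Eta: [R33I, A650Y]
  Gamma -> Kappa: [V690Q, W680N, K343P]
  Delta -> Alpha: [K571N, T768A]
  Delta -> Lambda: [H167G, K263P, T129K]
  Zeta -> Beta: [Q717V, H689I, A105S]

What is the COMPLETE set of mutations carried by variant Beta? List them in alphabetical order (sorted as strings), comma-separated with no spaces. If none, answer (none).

At Zeta: gained [] -> total []
At Beta: gained ['Q717V', 'H689I', 'A105S'] -> total ['A105S', 'H689I', 'Q717V']

Answer: A105S,H689I,Q717V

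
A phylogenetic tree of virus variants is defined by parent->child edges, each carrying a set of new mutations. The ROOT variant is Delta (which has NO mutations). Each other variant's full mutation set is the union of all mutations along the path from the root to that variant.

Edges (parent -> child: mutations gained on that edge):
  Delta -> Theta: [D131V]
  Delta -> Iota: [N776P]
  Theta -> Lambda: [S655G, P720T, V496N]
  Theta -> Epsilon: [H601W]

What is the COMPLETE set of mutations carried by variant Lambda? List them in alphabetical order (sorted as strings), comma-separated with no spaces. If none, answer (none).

At Delta: gained [] -> total []
At Theta: gained ['D131V'] -> total ['D131V']
At Lambda: gained ['S655G', 'P720T', 'V496N'] -> total ['D131V', 'P720T', 'S655G', 'V496N']

Answer: D131V,P720T,S655G,V496N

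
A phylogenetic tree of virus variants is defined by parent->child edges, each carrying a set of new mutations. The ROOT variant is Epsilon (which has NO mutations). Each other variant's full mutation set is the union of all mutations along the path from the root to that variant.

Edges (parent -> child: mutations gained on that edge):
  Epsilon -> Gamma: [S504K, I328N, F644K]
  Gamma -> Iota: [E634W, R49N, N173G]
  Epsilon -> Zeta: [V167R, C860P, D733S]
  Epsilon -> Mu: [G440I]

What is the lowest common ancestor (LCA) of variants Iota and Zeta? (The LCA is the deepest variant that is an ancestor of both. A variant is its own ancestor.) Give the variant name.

Path from root to Iota: Epsilon -> Gamma -> Iota
  ancestors of Iota: {Epsilon, Gamma, Iota}
Path from root to Zeta: Epsilon -> Zeta
  ancestors of Zeta: {Epsilon, Zeta}
Common ancestors: {Epsilon}
Walk up from Zeta: Zeta (not in ancestors of Iota), Epsilon (in ancestors of Iota)
Deepest common ancestor (LCA) = Epsilon

Answer: Epsilon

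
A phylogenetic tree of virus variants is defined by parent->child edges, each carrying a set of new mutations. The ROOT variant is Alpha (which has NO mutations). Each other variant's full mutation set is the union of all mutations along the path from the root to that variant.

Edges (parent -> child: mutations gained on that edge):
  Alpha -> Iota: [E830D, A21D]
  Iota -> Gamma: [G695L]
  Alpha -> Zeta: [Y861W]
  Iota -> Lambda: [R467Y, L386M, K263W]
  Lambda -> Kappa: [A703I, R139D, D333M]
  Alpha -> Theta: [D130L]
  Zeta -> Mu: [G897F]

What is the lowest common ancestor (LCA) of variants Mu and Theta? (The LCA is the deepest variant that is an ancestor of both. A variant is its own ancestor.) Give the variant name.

Path from root to Mu: Alpha -> Zeta -> Mu
  ancestors of Mu: {Alpha, Zeta, Mu}
Path from root to Theta: Alpha -> Theta
  ancestors of Theta: {Alpha, Theta}
Common ancestors: {Alpha}
Walk up from Theta: Theta (not in ancestors of Mu), Alpha (in ancestors of Mu)
Deepest common ancestor (LCA) = Alpha

Answer: Alpha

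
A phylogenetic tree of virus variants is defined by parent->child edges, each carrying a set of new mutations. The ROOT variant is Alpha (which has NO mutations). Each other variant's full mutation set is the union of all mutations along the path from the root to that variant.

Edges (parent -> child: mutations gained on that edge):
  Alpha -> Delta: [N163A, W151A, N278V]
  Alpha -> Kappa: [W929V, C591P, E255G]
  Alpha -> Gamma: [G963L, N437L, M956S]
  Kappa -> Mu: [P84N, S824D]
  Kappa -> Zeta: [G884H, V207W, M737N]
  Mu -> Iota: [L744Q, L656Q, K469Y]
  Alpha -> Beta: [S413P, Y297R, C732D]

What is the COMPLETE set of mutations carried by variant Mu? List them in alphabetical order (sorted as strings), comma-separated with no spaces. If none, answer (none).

At Alpha: gained [] -> total []
At Kappa: gained ['W929V', 'C591P', 'E255G'] -> total ['C591P', 'E255G', 'W929V']
At Mu: gained ['P84N', 'S824D'] -> total ['C591P', 'E255G', 'P84N', 'S824D', 'W929V']

Answer: C591P,E255G,P84N,S824D,W929V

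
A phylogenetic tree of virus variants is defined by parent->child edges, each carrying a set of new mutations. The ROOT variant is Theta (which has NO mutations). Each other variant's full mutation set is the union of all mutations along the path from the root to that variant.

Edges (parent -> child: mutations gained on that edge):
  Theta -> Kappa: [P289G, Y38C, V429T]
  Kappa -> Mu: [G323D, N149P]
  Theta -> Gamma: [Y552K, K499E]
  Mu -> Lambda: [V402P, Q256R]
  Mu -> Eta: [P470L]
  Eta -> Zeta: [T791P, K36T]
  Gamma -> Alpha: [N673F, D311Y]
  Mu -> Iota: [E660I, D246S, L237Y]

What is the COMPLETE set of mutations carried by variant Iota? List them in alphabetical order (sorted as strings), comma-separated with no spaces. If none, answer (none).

Answer: D246S,E660I,G323D,L237Y,N149P,P289G,V429T,Y38C

Derivation:
At Theta: gained [] -> total []
At Kappa: gained ['P289G', 'Y38C', 'V429T'] -> total ['P289G', 'V429T', 'Y38C']
At Mu: gained ['G323D', 'N149P'] -> total ['G323D', 'N149P', 'P289G', 'V429T', 'Y38C']
At Iota: gained ['E660I', 'D246S', 'L237Y'] -> total ['D246S', 'E660I', 'G323D', 'L237Y', 'N149P', 'P289G', 'V429T', 'Y38C']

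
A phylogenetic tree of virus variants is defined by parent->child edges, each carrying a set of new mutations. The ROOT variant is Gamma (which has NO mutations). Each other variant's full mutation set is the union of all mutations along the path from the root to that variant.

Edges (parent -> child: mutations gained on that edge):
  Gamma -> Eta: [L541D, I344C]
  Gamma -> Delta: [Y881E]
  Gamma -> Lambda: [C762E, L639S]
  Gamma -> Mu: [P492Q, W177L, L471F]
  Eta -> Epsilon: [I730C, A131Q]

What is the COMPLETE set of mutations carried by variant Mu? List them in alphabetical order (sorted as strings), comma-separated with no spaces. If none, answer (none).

At Gamma: gained [] -> total []
At Mu: gained ['P492Q', 'W177L', 'L471F'] -> total ['L471F', 'P492Q', 'W177L']

Answer: L471F,P492Q,W177L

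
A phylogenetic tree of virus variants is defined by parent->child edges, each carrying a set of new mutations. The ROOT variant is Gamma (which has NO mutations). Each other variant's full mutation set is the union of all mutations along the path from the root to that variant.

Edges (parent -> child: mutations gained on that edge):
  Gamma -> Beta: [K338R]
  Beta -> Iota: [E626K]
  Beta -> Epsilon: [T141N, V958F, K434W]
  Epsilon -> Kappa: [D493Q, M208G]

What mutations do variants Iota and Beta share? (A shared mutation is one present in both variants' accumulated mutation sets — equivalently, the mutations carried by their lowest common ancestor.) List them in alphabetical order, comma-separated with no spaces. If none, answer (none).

Answer: K338R

Derivation:
Accumulating mutations along path to Iota:
  At Gamma: gained [] -> total []
  At Beta: gained ['K338R'] -> total ['K338R']
  At Iota: gained ['E626K'] -> total ['E626K', 'K338R']
Mutations(Iota) = ['E626K', 'K338R']
Accumulating mutations along path to Beta:
  At Gamma: gained [] -> total []
  At Beta: gained ['K338R'] -> total ['K338R']
Mutations(Beta) = ['K338R']
Intersection: ['E626K', 'K338R'] ∩ ['K338R'] = ['K338R']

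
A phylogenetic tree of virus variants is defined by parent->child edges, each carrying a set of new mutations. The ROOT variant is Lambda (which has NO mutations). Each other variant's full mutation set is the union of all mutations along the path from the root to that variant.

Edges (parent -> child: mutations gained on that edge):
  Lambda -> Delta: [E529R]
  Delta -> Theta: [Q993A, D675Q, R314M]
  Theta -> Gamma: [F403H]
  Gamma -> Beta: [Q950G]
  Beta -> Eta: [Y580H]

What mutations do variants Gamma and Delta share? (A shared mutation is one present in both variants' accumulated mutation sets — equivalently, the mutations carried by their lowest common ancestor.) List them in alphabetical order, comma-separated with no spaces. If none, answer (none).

Accumulating mutations along path to Gamma:
  At Lambda: gained [] -> total []
  At Delta: gained ['E529R'] -> total ['E529R']
  At Theta: gained ['Q993A', 'D675Q', 'R314M'] -> total ['D675Q', 'E529R', 'Q993A', 'R314M']
  At Gamma: gained ['F403H'] -> total ['D675Q', 'E529R', 'F403H', 'Q993A', 'R314M']
Mutations(Gamma) = ['D675Q', 'E529R', 'F403H', 'Q993A', 'R314M']
Accumulating mutations along path to Delta:
  At Lambda: gained [] -> total []
  At Delta: gained ['E529R'] -> total ['E529R']
Mutations(Delta) = ['E529R']
Intersection: ['D675Q', 'E529R', 'F403H', 'Q993A', 'R314M'] ∩ ['E529R'] = ['E529R']

Answer: E529R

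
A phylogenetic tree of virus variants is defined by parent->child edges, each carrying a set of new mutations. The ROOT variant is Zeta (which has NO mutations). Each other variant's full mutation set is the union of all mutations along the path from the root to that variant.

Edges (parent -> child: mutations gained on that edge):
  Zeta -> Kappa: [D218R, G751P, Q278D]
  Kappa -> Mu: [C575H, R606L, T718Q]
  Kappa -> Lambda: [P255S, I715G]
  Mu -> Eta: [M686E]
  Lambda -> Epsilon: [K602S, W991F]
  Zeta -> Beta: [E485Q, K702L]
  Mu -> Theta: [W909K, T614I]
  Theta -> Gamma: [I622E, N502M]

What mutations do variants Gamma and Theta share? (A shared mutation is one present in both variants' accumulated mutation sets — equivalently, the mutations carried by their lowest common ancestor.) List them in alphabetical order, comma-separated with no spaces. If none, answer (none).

Accumulating mutations along path to Gamma:
  At Zeta: gained [] -> total []
  At Kappa: gained ['D218R', 'G751P', 'Q278D'] -> total ['D218R', 'G751P', 'Q278D']
  At Mu: gained ['C575H', 'R606L', 'T718Q'] -> total ['C575H', 'D218R', 'G751P', 'Q278D', 'R606L', 'T718Q']
  At Theta: gained ['W909K', 'T614I'] -> total ['C575H', 'D218R', 'G751P', 'Q278D', 'R606L', 'T614I', 'T718Q', 'W909K']
  At Gamma: gained ['I622E', 'N502M'] -> total ['C575H', 'D218R', 'G751P', 'I622E', 'N502M', 'Q278D', 'R606L', 'T614I', 'T718Q', 'W909K']
Mutations(Gamma) = ['C575H', 'D218R', 'G751P', 'I622E', 'N502M', 'Q278D', 'R606L', 'T614I', 'T718Q', 'W909K']
Accumulating mutations along path to Theta:
  At Zeta: gained [] -> total []
  At Kappa: gained ['D218R', 'G751P', 'Q278D'] -> total ['D218R', 'G751P', 'Q278D']
  At Mu: gained ['C575H', 'R606L', 'T718Q'] -> total ['C575H', 'D218R', 'G751P', 'Q278D', 'R606L', 'T718Q']
  At Theta: gained ['W909K', 'T614I'] -> total ['C575H', 'D218R', 'G751P', 'Q278D', 'R606L', 'T614I', 'T718Q', 'W909K']
Mutations(Theta) = ['C575H', 'D218R', 'G751P', 'Q278D', 'R606L', 'T614I', 'T718Q', 'W909K']
Intersection: ['C575H', 'D218R', 'G751P', 'I622E', 'N502M', 'Q278D', 'R606L', 'T614I', 'T718Q', 'W909K'] ∩ ['C575H', 'D218R', 'G751P', 'Q278D', 'R606L', 'T614I', 'T718Q', 'W909K'] = ['C575H', 'D218R', 'G751P', 'Q278D', 'R606L', 'T614I', 'T718Q', 'W909K']

Answer: C575H,D218R,G751P,Q278D,R606L,T614I,T718Q,W909K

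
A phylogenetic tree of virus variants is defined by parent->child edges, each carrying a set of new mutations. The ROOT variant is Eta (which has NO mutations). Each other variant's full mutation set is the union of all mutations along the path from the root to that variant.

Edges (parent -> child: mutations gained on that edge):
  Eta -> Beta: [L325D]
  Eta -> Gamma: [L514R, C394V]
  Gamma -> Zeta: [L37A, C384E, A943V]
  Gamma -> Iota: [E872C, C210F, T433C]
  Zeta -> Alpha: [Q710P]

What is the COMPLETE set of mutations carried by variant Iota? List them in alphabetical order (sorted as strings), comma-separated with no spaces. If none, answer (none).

At Eta: gained [] -> total []
At Gamma: gained ['L514R', 'C394V'] -> total ['C394V', 'L514R']
At Iota: gained ['E872C', 'C210F', 'T433C'] -> total ['C210F', 'C394V', 'E872C', 'L514R', 'T433C']

Answer: C210F,C394V,E872C,L514R,T433C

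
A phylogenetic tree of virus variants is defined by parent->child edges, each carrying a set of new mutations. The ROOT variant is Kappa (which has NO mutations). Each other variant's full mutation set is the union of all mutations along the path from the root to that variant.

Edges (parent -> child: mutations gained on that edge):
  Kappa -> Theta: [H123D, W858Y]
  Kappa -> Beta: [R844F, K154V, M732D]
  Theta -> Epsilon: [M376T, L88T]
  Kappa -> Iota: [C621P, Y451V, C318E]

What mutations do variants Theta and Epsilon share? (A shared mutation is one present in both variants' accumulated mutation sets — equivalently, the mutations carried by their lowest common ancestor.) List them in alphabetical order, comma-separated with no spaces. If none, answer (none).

Accumulating mutations along path to Theta:
  At Kappa: gained [] -> total []
  At Theta: gained ['H123D', 'W858Y'] -> total ['H123D', 'W858Y']
Mutations(Theta) = ['H123D', 'W858Y']
Accumulating mutations along path to Epsilon:
  At Kappa: gained [] -> total []
  At Theta: gained ['H123D', 'W858Y'] -> total ['H123D', 'W858Y']
  At Epsilon: gained ['M376T', 'L88T'] -> total ['H123D', 'L88T', 'M376T', 'W858Y']
Mutations(Epsilon) = ['H123D', 'L88T', 'M376T', 'W858Y']
Intersection: ['H123D', 'W858Y'] ∩ ['H123D', 'L88T', 'M376T', 'W858Y'] = ['H123D', 'W858Y']

Answer: H123D,W858Y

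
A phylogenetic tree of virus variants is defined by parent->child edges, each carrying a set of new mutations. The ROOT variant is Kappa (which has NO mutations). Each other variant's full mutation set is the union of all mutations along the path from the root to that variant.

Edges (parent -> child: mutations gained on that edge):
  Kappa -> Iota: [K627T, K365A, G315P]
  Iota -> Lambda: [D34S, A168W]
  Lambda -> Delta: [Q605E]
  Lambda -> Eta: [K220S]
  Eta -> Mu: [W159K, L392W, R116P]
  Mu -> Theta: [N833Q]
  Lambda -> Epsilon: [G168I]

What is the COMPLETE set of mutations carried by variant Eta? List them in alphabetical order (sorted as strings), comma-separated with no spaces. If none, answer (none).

Answer: A168W,D34S,G315P,K220S,K365A,K627T

Derivation:
At Kappa: gained [] -> total []
At Iota: gained ['K627T', 'K365A', 'G315P'] -> total ['G315P', 'K365A', 'K627T']
At Lambda: gained ['D34S', 'A168W'] -> total ['A168W', 'D34S', 'G315P', 'K365A', 'K627T']
At Eta: gained ['K220S'] -> total ['A168W', 'D34S', 'G315P', 'K220S', 'K365A', 'K627T']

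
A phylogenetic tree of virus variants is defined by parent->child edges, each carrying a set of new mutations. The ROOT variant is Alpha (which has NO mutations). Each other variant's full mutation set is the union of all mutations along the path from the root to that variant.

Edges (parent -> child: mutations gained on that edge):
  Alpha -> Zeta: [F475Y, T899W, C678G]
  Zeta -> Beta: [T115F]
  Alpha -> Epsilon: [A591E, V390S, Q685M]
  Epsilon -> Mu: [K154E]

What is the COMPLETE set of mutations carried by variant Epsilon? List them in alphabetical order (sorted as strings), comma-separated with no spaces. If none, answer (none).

At Alpha: gained [] -> total []
At Epsilon: gained ['A591E', 'V390S', 'Q685M'] -> total ['A591E', 'Q685M', 'V390S']

Answer: A591E,Q685M,V390S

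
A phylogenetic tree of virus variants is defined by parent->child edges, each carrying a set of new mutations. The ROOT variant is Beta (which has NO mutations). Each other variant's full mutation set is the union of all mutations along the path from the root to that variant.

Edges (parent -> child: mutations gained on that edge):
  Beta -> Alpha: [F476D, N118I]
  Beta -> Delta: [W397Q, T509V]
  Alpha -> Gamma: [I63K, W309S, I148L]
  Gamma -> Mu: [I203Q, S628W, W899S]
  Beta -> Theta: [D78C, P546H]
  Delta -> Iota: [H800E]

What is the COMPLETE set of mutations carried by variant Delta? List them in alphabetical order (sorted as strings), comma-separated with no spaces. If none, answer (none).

At Beta: gained [] -> total []
At Delta: gained ['W397Q', 'T509V'] -> total ['T509V', 'W397Q']

Answer: T509V,W397Q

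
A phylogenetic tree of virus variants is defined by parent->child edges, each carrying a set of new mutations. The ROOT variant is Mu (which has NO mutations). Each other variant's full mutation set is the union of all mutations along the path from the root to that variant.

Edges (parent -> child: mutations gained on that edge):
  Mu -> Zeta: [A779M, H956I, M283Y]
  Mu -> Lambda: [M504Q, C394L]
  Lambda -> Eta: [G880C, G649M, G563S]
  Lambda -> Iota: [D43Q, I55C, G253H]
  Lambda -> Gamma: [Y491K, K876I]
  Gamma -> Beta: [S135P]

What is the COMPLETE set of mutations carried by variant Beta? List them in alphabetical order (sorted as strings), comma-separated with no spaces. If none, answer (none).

Answer: C394L,K876I,M504Q,S135P,Y491K

Derivation:
At Mu: gained [] -> total []
At Lambda: gained ['M504Q', 'C394L'] -> total ['C394L', 'M504Q']
At Gamma: gained ['Y491K', 'K876I'] -> total ['C394L', 'K876I', 'M504Q', 'Y491K']
At Beta: gained ['S135P'] -> total ['C394L', 'K876I', 'M504Q', 'S135P', 'Y491K']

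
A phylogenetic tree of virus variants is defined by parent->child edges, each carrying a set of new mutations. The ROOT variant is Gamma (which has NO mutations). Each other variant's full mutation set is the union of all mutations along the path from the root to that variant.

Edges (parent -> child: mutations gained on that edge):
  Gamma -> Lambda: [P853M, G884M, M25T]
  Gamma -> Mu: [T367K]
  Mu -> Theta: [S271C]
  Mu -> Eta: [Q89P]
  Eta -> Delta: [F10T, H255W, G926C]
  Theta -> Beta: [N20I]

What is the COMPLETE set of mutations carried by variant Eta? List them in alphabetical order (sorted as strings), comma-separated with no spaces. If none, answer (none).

At Gamma: gained [] -> total []
At Mu: gained ['T367K'] -> total ['T367K']
At Eta: gained ['Q89P'] -> total ['Q89P', 'T367K']

Answer: Q89P,T367K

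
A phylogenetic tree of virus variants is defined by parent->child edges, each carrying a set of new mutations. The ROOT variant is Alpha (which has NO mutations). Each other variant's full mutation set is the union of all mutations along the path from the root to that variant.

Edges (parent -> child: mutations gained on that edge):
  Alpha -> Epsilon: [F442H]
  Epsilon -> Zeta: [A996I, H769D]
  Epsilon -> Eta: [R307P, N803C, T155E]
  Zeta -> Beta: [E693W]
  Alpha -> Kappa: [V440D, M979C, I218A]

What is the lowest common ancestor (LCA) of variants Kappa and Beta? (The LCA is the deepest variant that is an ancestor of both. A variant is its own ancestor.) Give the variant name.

Answer: Alpha

Derivation:
Path from root to Kappa: Alpha -> Kappa
  ancestors of Kappa: {Alpha, Kappa}
Path from root to Beta: Alpha -> Epsilon -> Zeta -> Beta
  ancestors of Beta: {Alpha, Epsilon, Zeta, Beta}
Common ancestors: {Alpha}
Walk up from Beta: Beta (not in ancestors of Kappa), Zeta (not in ancestors of Kappa), Epsilon (not in ancestors of Kappa), Alpha (in ancestors of Kappa)
Deepest common ancestor (LCA) = Alpha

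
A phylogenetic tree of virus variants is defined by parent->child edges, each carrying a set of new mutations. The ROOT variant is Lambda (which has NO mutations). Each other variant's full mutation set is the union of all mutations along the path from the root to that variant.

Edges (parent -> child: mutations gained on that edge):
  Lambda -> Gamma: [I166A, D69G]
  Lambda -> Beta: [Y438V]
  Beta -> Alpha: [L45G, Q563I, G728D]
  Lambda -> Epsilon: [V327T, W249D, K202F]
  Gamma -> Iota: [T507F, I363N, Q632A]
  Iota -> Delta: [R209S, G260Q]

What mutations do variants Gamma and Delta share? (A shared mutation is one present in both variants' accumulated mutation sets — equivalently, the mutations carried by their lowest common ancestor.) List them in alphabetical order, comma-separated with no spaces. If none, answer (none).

Answer: D69G,I166A

Derivation:
Accumulating mutations along path to Gamma:
  At Lambda: gained [] -> total []
  At Gamma: gained ['I166A', 'D69G'] -> total ['D69G', 'I166A']
Mutations(Gamma) = ['D69G', 'I166A']
Accumulating mutations along path to Delta:
  At Lambda: gained [] -> total []
  At Gamma: gained ['I166A', 'D69G'] -> total ['D69G', 'I166A']
  At Iota: gained ['T507F', 'I363N', 'Q632A'] -> total ['D69G', 'I166A', 'I363N', 'Q632A', 'T507F']
  At Delta: gained ['R209S', 'G260Q'] -> total ['D69G', 'G260Q', 'I166A', 'I363N', 'Q632A', 'R209S', 'T507F']
Mutations(Delta) = ['D69G', 'G260Q', 'I166A', 'I363N', 'Q632A', 'R209S', 'T507F']
Intersection: ['D69G', 'I166A'] ∩ ['D69G', 'G260Q', 'I166A', 'I363N', 'Q632A', 'R209S', 'T507F'] = ['D69G', 'I166A']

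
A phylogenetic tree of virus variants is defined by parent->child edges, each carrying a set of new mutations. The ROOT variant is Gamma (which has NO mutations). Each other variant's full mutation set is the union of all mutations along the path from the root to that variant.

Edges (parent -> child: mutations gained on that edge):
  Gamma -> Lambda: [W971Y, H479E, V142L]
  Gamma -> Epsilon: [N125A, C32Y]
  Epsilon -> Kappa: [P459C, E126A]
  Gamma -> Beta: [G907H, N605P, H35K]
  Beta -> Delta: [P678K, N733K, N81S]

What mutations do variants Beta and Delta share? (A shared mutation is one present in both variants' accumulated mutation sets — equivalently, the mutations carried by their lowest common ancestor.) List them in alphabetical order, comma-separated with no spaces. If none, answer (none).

Answer: G907H,H35K,N605P

Derivation:
Accumulating mutations along path to Beta:
  At Gamma: gained [] -> total []
  At Beta: gained ['G907H', 'N605P', 'H35K'] -> total ['G907H', 'H35K', 'N605P']
Mutations(Beta) = ['G907H', 'H35K', 'N605P']
Accumulating mutations along path to Delta:
  At Gamma: gained [] -> total []
  At Beta: gained ['G907H', 'N605P', 'H35K'] -> total ['G907H', 'H35K', 'N605P']
  At Delta: gained ['P678K', 'N733K', 'N81S'] -> total ['G907H', 'H35K', 'N605P', 'N733K', 'N81S', 'P678K']
Mutations(Delta) = ['G907H', 'H35K', 'N605P', 'N733K', 'N81S', 'P678K']
Intersection: ['G907H', 'H35K', 'N605P'] ∩ ['G907H', 'H35K', 'N605P', 'N733K', 'N81S', 'P678K'] = ['G907H', 'H35K', 'N605P']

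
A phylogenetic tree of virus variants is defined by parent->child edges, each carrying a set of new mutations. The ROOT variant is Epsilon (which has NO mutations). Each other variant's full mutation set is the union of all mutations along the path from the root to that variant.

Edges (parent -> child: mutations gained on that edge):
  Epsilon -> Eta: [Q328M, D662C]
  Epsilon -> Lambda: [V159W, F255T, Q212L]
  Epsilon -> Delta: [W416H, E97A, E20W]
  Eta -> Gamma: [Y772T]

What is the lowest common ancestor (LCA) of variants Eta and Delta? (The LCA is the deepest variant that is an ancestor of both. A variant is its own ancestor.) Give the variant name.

Path from root to Eta: Epsilon -> Eta
  ancestors of Eta: {Epsilon, Eta}
Path from root to Delta: Epsilon -> Delta
  ancestors of Delta: {Epsilon, Delta}
Common ancestors: {Epsilon}
Walk up from Delta: Delta (not in ancestors of Eta), Epsilon (in ancestors of Eta)
Deepest common ancestor (LCA) = Epsilon

Answer: Epsilon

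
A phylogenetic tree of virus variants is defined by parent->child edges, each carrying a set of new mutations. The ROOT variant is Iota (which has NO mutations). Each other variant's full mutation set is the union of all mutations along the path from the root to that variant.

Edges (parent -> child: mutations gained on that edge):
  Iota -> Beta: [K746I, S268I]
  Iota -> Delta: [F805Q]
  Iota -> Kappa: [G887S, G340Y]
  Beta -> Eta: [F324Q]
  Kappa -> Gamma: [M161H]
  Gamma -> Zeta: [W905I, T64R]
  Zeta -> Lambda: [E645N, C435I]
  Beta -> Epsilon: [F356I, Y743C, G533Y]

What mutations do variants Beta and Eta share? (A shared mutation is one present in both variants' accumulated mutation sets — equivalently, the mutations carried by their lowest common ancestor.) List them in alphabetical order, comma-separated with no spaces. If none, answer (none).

Accumulating mutations along path to Beta:
  At Iota: gained [] -> total []
  At Beta: gained ['K746I', 'S268I'] -> total ['K746I', 'S268I']
Mutations(Beta) = ['K746I', 'S268I']
Accumulating mutations along path to Eta:
  At Iota: gained [] -> total []
  At Beta: gained ['K746I', 'S268I'] -> total ['K746I', 'S268I']
  At Eta: gained ['F324Q'] -> total ['F324Q', 'K746I', 'S268I']
Mutations(Eta) = ['F324Q', 'K746I', 'S268I']
Intersection: ['K746I', 'S268I'] ∩ ['F324Q', 'K746I', 'S268I'] = ['K746I', 'S268I']

Answer: K746I,S268I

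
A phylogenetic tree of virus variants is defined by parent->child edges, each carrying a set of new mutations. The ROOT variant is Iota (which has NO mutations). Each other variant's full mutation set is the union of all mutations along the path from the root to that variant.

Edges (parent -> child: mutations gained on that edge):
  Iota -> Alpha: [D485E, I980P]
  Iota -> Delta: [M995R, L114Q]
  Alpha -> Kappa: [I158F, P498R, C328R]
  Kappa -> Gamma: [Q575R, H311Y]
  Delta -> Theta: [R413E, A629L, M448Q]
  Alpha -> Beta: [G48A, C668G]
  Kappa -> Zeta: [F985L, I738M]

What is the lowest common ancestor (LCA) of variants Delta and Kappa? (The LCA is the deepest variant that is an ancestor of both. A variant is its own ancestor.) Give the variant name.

Path from root to Delta: Iota -> Delta
  ancestors of Delta: {Iota, Delta}
Path from root to Kappa: Iota -> Alpha -> Kappa
  ancestors of Kappa: {Iota, Alpha, Kappa}
Common ancestors: {Iota}
Walk up from Kappa: Kappa (not in ancestors of Delta), Alpha (not in ancestors of Delta), Iota (in ancestors of Delta)
Deepest common ancestor (LCA) = Iota

Answer: Iota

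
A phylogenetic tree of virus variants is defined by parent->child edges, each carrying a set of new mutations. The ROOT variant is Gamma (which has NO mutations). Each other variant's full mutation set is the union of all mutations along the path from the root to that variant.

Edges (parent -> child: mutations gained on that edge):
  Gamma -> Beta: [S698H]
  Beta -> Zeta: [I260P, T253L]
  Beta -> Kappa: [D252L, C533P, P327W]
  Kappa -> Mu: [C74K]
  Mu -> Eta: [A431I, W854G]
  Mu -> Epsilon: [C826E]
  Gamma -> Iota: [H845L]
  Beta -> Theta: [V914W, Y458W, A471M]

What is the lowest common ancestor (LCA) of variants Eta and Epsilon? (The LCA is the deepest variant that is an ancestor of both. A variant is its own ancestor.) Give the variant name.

Path from root to Eta: Gamma -> Beta -> Kappa -> Mu -> Eta
  ancestors of Eta: {Gamma, Beta, Kappa, Mu, Eta}
Path from root to Epsilon: Gamma -> Beta -> Kappa -> Mu -> Epsilon
  ancestors of Epsilon: {Gamma, Beta, Kappa, Mu, Epsilon}
Common ancestors: {Gamma, Beta, Kappa, Mu}
Walk up from Epsilon: Epsilon (not in ancestors of Eta), Mu (in ancestors of Eta), Kappa (in ancestors of Eta), Beta (in ancestors of Eta), Gamma (in ancestors of Eta)
Deepest common ancestor (LCA) = Mu

Answer: Mu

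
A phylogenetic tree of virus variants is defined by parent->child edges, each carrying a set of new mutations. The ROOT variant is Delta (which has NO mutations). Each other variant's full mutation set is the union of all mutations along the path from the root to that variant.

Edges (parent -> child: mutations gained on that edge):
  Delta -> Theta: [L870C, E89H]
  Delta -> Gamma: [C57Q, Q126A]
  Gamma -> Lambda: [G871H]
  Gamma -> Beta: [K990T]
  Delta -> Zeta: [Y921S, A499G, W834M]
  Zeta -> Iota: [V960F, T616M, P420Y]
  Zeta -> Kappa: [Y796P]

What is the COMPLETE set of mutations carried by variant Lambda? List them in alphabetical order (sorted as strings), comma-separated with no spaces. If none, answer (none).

Answer: C57Q,G871H,Q126A

Derivation:
At Delta: gained [] -> total []
At Gamma: gained ['C57Q', 'Q126A'] -> total ['C57Q', 'Q126A']
At Lambda: gained ['G871H'] -> total ['C57Q', 'G871H', 'Q126A']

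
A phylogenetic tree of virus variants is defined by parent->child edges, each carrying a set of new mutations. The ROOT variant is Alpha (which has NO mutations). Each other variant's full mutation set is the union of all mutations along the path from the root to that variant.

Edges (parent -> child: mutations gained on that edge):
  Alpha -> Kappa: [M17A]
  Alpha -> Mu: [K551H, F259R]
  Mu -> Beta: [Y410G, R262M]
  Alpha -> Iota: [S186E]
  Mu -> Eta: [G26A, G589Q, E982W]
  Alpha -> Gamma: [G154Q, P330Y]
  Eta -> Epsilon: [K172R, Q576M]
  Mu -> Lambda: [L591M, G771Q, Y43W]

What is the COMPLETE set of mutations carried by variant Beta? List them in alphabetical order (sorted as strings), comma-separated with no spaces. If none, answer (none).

Answer: F259R,K551H,R262M,Y410G

Derivation:
At Alpha: gained [] -> total []
At Mu: gained ['K551H', 'F259R'] -> total ['F259R', 'K551H']
At Beta: gained ['Y410G', 'R262M'] -> total ['F259R', 'K551H', 'R262M', 'Y410G']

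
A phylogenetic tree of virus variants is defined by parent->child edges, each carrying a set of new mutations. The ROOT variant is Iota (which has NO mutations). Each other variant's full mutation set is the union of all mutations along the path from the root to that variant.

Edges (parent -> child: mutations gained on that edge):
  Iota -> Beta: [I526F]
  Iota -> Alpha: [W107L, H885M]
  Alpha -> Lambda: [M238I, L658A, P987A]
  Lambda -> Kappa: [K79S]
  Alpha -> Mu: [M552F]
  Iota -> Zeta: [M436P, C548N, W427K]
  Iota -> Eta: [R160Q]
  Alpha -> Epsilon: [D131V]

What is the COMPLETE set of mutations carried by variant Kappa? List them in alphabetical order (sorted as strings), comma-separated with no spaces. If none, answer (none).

At Iota: gained [] -> total []
At Alpha: gained ['W107L', 'H885M'] -> total ['H885M', 'W107L']
At Lambda: gained ['M238I', 'L658A', 'P987A'] -> total ['H885M', 'L658A', 'M238I', 'P987A', 'W107L']
At Kappa: gained ['K79S'] -> total ['H885M', 'K79S', 'L658A', 'M238I', 'P987A', 'W107L']

Answer: H885M,K79S,L658A,M238I,P987A,W107L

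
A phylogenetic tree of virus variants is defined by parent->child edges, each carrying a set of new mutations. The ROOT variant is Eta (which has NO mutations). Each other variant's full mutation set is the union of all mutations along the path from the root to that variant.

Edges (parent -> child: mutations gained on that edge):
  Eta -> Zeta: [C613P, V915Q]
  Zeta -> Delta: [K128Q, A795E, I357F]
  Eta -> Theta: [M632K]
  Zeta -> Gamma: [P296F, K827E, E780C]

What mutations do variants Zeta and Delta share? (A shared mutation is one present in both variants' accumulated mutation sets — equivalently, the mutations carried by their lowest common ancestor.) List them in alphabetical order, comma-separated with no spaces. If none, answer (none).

Accumulating mutations along path to Zeta:
  At Eta: gained [] -> total []
  At Zeta: gained ['C613P', 'V915Q'] -> total ['C613P', 'V915Q']
Mutations(Zeta) = ['C613P', 'V915Q']
Accumulating mutations along path to Delta:
  At Eta: gained [] -> total []
  At Zeta: gained ['C613P', 'V915Q'] -> total ['C613P', 'V915Q']
  At Delta: gained ['K128Q', 'A795E', 'I357F'] -> total ['A795E', 'C613P', 'I357F', 'K128Q', 'V915Q']
Mutations(Delta) = ['A795E', 'C613P', 'I357F', 'K128Q', 'V915Q']
Intersection: ['C613P', 'V915Q'] ∩ ['A795E', 'C613P', 'I357F', 'K128Q', 'V915Q'] = ['C613P', 'V915Q']

Answer: C613P,V915Q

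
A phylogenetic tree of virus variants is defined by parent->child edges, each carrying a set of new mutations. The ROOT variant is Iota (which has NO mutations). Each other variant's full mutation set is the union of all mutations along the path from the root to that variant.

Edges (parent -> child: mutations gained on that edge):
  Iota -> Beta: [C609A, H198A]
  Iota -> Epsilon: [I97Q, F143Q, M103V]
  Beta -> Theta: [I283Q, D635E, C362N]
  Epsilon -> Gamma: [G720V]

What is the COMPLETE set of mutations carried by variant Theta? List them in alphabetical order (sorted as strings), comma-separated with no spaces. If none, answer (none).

Answer: C362N,C609A,D635E,H198A,I283Q

Derivation:
At Iota: gained [] -> total []
At Beta: gained ['C609A', 'H198A'] -> total ['C609A', 'H198A']
At Theta: gained ['I283Q', 'D635E', 'C362N'] -> total ['C362N', 'C609A', 'D635E', 'H198A', 'I283Q']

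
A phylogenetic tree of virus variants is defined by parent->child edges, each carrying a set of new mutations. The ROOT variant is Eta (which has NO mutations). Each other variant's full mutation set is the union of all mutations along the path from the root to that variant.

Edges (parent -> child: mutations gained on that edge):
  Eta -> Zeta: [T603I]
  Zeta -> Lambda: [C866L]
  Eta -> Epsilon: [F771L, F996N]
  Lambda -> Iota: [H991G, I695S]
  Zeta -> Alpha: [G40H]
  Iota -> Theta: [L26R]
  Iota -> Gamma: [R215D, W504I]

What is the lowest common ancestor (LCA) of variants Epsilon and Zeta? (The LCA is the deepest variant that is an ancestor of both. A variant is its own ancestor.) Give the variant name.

Answer: Eta

Derivation:
Path from root to Epsilon: Eta -> Epsilon
  ancestors of Epsilon: {Eta, Epsilon}
Path from root to Zeta: Eta -> Zeta
  ancestors of Zeta: {Eta, Zeta}
Common ancestors: {Eta}
Walk up from Zeta: Zeta (not in ancestors of Epsilon), Eta (in ancestors of Epsilon)
Deepest common ancestor (LCA) = Eta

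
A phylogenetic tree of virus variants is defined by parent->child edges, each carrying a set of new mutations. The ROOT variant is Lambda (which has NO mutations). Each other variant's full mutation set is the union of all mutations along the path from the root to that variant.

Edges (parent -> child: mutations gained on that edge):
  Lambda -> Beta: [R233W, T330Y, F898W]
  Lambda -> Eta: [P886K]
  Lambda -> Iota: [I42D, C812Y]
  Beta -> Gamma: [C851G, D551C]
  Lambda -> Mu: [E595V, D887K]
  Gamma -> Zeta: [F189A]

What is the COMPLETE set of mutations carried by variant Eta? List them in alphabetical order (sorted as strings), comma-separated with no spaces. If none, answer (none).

At Lambda: gained [] -> total []
At Eta: gained ['P886K'] -> total ['P886K']

Answer: P886K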